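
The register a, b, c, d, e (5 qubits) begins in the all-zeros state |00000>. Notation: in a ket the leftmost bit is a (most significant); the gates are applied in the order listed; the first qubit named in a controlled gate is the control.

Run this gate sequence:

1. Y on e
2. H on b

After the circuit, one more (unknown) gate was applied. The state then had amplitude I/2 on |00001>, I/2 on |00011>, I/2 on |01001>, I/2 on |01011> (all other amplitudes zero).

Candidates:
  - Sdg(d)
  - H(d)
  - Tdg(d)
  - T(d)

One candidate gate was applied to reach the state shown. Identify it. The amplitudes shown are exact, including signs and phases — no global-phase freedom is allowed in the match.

The unique candidate consistent with the amplitudes is H(d).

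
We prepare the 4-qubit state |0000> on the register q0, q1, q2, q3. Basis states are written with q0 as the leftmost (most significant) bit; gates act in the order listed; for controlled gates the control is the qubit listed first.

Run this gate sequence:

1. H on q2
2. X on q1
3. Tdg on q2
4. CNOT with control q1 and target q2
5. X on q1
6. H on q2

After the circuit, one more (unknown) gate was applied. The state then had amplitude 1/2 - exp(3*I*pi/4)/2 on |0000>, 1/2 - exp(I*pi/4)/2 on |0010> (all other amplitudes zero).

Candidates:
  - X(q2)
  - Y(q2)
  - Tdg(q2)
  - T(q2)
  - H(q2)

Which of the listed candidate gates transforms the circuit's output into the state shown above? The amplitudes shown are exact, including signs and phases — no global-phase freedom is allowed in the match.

The unique candidate consistent with the amplitudes is T(q2).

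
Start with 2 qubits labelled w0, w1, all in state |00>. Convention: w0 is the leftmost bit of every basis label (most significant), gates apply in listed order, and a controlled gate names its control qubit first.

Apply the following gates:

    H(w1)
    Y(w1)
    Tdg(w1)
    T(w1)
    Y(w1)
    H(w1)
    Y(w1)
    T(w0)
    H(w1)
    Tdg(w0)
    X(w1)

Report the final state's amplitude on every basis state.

The resulting statevector has amplitude -sqrt(2)*I/2 on |00>, sqrt(2)*I/2 on |01>, 0 on |10>, 0 on |11>. Key observation: gates 1-6 undo each other exactly, leaving only the rest of the circuit to track.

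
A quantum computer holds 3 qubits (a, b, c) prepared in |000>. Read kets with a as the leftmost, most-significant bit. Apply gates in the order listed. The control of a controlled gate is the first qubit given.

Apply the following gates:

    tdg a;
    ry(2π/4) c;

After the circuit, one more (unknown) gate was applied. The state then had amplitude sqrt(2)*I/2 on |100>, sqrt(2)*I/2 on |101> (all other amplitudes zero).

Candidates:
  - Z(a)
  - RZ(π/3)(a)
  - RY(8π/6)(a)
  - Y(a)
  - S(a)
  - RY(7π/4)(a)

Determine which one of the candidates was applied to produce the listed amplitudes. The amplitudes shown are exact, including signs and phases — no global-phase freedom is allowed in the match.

The unique candidate consistent with the amplitudes is Y(a).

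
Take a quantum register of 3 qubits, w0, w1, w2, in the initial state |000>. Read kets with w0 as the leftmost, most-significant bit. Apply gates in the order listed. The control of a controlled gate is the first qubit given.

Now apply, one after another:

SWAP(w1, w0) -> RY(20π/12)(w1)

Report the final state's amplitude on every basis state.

The final amplitudes are -sqrt(3)/2 on |000>, 1/2 on |010>, and 0 on every other basis state.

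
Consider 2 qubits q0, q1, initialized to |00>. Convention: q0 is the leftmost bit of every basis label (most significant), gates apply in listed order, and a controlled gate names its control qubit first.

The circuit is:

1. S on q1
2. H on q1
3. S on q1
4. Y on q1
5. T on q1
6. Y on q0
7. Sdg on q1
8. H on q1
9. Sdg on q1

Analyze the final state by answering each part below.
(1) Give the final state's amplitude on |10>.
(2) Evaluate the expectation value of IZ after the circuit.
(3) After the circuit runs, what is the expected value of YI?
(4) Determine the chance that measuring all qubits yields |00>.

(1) |10> carries amplitude exp(3*I*pi/4)/2 + I/2 in the final state.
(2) The observable IZ averages to sqrt(2)/2.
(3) In the final state, YI has expectation 0.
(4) The probability of measuring |00> is 0.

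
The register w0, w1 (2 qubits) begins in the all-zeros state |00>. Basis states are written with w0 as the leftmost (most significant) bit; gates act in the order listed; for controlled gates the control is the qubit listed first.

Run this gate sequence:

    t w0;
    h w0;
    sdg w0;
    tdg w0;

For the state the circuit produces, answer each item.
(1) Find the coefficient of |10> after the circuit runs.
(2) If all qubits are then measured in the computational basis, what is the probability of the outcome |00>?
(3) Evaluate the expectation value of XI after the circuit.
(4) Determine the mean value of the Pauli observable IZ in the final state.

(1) The amplitude on |10> is -sqrt(2)*exp(I*pi/4)/2.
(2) Outcome |00> occurs with probability 1/2.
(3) The observable XI averages to -sqrt(2)/2.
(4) The expectation value of IZ is 1.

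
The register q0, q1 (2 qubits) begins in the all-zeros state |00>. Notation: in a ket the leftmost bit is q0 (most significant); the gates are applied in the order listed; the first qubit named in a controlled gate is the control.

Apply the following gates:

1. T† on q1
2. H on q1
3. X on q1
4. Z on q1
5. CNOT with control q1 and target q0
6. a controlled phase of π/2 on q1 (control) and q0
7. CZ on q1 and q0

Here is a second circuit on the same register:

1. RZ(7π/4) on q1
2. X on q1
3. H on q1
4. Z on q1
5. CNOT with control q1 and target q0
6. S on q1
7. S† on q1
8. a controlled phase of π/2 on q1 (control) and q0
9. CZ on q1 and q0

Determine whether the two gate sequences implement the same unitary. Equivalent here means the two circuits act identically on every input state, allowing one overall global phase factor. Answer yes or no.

No: there is an input state on which the two circuits produce genuinely different outputs (not merely differing by a phase).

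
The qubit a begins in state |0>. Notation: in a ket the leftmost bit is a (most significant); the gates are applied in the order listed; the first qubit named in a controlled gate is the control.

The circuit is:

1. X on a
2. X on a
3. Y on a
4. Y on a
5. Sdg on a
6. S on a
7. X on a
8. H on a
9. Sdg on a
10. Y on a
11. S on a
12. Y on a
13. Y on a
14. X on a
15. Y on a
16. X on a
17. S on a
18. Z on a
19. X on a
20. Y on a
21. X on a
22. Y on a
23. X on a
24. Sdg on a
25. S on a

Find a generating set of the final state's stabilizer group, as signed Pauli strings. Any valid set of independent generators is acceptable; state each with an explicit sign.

The stabilizer group can be generated by +Y, among other valid generating sets.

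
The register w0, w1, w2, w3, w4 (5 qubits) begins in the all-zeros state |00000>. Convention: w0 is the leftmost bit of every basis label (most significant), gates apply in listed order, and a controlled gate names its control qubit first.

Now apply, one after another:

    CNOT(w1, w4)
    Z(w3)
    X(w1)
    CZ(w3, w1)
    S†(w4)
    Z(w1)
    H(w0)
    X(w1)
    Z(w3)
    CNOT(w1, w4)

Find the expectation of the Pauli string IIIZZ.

The observable IIIZZ averages to 1.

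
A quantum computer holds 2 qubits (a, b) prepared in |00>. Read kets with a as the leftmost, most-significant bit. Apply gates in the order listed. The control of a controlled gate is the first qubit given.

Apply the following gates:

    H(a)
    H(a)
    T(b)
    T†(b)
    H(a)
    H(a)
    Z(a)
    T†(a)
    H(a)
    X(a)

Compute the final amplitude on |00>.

|00> carries amplitude sqrt(2)/2 in the final state. Key observation: gates 1-6 undo each other exactly, leaving only the rest of the circuit to track.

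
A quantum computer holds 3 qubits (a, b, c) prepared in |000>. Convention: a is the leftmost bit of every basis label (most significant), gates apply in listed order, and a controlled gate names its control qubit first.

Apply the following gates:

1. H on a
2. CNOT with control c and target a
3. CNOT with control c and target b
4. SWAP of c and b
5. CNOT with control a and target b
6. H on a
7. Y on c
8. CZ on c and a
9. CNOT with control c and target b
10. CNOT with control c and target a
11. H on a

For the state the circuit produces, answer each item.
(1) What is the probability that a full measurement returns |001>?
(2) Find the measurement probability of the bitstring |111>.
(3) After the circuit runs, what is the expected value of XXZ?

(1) A full measurement returns |001> with probability 1/2.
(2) The probability of measuring |111> is 1/2.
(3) The expectation value of XXZ is 1.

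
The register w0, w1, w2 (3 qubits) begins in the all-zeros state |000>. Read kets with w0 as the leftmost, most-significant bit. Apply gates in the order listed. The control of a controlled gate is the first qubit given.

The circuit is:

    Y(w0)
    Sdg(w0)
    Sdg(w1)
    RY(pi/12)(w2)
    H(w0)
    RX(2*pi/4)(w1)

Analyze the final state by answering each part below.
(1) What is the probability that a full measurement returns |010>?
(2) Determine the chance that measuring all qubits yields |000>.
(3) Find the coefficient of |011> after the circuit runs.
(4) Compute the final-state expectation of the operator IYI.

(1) Outcome |010> occurs with probability sqrt(2)/32 + sqrt(6)/32 + 1/8.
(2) The probability of measuring |000> is sqrt(2)/32 + sqrt(6)/32 + 1/8.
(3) |011> carries amplitude -I*sqrt(sqrt(2) + 2)/8 + I*sqrt(6 - 3*sqrt(2))/8 in the final state.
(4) The observable IYI averages to -1.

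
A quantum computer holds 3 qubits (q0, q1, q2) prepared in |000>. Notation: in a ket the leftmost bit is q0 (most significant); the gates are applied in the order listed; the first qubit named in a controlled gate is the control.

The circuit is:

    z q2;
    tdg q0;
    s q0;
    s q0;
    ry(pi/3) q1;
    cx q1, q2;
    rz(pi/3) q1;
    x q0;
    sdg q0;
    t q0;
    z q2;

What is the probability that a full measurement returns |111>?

The probability of measuring |111> is 1/4.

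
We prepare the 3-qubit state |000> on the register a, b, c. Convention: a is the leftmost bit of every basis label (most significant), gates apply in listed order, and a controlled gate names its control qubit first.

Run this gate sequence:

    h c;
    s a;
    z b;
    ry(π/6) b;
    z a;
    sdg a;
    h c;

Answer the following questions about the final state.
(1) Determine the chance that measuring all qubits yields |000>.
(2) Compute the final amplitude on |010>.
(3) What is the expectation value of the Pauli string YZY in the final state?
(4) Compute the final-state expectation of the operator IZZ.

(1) The probability of measuring |000> is sqrt(3)/4 + 1/2.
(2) The final state's coefficient on |010> equals -sqrt(2)/4 + sqrt(6)/4.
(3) In the final state, YZY has expectation 0.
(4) The expectation value of IZZ is sqrt(3)/2.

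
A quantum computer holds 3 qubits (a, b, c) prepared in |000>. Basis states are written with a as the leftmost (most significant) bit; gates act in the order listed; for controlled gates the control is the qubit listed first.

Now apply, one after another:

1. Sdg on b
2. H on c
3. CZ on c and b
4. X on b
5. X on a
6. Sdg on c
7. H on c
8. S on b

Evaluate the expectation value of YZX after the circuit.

In the final state, YZX has expectation 0.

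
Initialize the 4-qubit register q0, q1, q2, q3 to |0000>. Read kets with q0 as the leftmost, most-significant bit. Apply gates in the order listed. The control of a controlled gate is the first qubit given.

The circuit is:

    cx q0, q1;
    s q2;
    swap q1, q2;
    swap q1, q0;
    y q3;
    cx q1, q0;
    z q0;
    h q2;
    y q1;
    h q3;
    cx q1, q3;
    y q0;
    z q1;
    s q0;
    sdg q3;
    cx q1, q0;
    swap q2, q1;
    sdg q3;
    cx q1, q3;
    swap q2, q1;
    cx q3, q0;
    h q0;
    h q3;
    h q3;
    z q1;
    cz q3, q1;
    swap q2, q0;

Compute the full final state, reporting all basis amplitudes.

The resulting statevector has amplitude 0 on |0000>, 0 on |0001>, 0 on |0010>, 0 on |0011>, -sqrt(2)/4 on |0100>, sqrt(2)/4 on |0101>, -sqrt(2)/4 on |0110>, -sqrt(2)/4 on |0111>, 0 on |1000>, 0 on |1001>, 0 on |1010>, 0 on |1011>, -sqrt(2)/4 on |1100>, sqrt(2)/4 on |1101>, -sqrt(2)/4 on |1110>, -sqrt(2)/4 on |1111>.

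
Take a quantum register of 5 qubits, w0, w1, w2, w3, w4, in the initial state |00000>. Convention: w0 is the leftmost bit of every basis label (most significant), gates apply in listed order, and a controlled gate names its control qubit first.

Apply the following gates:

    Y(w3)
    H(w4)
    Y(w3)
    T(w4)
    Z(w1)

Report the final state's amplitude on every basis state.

The resulting statevector has amplitude sqrt(2)/2 on |00000>, sqrt(2)*exp(I*pi/4)/2 on |00001>, and 0 on every other basis state.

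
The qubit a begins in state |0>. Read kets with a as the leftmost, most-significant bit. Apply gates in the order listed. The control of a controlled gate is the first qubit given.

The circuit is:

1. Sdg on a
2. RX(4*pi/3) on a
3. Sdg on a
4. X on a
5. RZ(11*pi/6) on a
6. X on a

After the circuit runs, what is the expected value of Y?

The observable Y averages to sqrt(3)/4.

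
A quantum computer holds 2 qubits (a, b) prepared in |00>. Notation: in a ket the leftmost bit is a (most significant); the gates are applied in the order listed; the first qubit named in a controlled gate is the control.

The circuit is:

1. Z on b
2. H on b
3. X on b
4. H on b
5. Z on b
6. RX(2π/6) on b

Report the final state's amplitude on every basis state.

After the circuit, the state carries amplitude sqrt(3)/2 on |00>, -I/2 on |01>, 0 on |10>, 0 on |11>.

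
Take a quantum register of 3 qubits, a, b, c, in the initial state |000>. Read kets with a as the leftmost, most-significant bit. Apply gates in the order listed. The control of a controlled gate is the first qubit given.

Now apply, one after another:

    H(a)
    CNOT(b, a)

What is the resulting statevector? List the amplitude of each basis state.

The final amplitudes are sqrt(2)/2 on |000>, sqrt(2)/2 on |100>, and 0 on every other basis state.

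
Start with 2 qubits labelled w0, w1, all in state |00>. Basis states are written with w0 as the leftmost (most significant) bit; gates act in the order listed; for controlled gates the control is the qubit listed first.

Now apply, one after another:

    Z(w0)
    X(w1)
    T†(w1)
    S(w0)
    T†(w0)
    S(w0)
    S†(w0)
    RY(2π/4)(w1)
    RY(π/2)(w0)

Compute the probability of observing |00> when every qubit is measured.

A full measurement returns |00> with probability 1/4. Key observation: steps 6-7 multiply out to the identity, so the circuit reduces to the remaining gates.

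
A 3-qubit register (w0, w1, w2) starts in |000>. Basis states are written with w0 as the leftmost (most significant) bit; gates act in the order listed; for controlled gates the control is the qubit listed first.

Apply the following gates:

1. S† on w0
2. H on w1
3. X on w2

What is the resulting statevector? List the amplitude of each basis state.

The final amplitudes are sqrt(2)/2 on |001>, sqrt(2)/2 on |011>, and 0 on every other basis state.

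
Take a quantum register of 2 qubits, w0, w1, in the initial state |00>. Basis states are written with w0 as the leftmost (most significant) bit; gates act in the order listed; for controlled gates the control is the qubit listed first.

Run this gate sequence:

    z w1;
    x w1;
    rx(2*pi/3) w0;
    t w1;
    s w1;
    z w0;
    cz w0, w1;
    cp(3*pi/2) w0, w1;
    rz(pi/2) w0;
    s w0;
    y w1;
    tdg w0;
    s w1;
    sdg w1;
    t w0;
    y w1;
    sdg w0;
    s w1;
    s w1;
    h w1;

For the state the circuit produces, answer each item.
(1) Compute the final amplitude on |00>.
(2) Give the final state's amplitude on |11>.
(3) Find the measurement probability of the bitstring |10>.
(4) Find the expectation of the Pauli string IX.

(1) The final state's coefficient on |00> equals -sqrt(2)*I/4.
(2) The amplitude on |11> is sqrt(6)/4.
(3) A full measurement returns |10> with probability 3/8.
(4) The observable IX averages to -1.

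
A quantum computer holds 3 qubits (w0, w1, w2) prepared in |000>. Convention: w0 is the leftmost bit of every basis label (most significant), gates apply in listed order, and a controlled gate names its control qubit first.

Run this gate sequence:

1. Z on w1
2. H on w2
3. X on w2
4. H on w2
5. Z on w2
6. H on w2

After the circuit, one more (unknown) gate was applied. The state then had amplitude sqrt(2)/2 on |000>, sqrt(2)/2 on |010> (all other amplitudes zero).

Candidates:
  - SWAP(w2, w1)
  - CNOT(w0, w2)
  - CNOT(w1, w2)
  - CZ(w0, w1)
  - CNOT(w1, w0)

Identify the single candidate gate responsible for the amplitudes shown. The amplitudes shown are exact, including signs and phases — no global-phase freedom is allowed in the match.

It was SWAP(w2, w1) that produced the state shown. Key observation: the block from step 2 through step 5 cancels to the identity and can be dropped.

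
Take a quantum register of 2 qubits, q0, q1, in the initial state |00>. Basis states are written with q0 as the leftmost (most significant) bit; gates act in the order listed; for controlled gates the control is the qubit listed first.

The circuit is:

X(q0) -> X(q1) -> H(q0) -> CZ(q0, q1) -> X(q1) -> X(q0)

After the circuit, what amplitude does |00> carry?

|00> carries amplitude sqrt(2)/2 in the final state.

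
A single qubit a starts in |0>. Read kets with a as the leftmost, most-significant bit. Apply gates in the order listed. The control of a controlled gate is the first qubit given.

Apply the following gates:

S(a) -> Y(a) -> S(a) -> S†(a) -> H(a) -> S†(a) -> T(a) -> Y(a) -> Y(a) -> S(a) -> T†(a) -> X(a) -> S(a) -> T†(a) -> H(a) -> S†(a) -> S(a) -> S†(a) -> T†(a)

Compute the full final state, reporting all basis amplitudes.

The final amplitudes are -I/2 + exp(3*I*pi/4)/2 on |0>, -1/2 + exp(3*I*pi/4)/2 on |1>.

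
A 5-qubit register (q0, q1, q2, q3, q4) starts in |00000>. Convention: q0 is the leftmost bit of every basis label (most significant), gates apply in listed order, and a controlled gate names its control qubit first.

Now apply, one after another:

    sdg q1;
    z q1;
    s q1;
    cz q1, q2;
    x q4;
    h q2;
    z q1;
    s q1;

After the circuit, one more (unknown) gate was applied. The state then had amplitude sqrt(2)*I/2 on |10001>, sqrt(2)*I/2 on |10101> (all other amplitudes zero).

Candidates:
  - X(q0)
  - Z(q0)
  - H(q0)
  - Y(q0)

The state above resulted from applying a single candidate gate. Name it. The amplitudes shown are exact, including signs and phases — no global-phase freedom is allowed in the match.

The unique candidate consistent with the amplitudes is Y(q0).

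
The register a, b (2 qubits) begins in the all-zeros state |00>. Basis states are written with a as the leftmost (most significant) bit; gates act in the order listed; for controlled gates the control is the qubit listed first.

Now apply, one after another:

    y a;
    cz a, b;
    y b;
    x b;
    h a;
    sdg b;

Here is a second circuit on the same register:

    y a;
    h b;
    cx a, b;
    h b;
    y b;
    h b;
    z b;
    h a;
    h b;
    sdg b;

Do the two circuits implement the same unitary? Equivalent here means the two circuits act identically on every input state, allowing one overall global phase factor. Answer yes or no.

Yes — the two circuits implement the same unitary up to a global phase.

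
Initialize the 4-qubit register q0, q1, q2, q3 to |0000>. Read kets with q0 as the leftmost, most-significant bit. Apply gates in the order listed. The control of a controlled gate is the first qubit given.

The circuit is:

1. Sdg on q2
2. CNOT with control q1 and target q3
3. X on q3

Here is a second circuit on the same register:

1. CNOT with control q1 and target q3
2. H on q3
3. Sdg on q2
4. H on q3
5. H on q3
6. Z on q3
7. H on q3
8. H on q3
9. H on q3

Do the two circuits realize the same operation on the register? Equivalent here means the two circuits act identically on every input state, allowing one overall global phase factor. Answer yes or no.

Yes: on every input state the two circuits agree up to one overall phase factor.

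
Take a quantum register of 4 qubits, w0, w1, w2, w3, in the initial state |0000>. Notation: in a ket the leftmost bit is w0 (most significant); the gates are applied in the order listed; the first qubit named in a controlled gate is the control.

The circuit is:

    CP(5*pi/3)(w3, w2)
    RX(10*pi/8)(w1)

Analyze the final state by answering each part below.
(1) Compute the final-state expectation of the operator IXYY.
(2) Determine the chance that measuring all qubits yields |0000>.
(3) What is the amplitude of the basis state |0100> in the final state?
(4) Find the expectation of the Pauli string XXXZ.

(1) In the final state, IXYY has expectation 0.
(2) Outcome |0000> occurs with probability 1/2 - sqrt(2)/4.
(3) |0100> carries amplitude -I*sqrt(sqrt(2) + 2)/2 in the final state.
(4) The expectation value of XXXZ is 0.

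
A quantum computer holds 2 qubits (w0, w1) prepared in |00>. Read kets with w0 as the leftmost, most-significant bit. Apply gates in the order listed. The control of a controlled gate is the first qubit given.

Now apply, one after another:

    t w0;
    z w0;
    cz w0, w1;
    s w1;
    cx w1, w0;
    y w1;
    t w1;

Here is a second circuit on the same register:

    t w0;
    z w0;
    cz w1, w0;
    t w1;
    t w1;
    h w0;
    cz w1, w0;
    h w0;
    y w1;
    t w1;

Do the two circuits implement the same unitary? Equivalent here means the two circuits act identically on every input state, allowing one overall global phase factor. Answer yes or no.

Yes: on every input state the two circuits agree up to one overall phase factor.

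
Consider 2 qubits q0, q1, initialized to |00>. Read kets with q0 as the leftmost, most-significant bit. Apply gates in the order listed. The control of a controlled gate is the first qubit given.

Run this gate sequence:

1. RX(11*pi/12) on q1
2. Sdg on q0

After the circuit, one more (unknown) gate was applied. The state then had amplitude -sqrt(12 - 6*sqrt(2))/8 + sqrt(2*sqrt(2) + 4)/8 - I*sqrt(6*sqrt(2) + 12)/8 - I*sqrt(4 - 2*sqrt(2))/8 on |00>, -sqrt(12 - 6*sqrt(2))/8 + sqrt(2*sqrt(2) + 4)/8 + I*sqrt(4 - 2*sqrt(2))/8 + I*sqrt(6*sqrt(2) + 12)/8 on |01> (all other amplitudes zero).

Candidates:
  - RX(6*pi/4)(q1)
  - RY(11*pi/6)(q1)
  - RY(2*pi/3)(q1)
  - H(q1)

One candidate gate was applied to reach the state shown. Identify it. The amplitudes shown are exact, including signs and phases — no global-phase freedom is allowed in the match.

The unique candidate consistent with the amplitudes is H(q1).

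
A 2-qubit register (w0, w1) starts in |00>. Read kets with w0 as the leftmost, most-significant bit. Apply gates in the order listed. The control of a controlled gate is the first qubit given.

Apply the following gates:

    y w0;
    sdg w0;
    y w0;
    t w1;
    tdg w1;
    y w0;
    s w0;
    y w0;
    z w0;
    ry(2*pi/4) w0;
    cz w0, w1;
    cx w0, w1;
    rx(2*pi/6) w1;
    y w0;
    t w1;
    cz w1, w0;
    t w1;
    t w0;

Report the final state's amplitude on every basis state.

The final amplitudes are -sqrt(2)/4 on |00>, sqrt(6)/4 on |01>, sqrt(6)*exp(3*I*pi/4)/4 on |10>, -sqrt(2)*exp(3*I*pi/4)/4 on |11>. Key observation: the block from step 1 through step 8 cancels to the identity and can be dropped.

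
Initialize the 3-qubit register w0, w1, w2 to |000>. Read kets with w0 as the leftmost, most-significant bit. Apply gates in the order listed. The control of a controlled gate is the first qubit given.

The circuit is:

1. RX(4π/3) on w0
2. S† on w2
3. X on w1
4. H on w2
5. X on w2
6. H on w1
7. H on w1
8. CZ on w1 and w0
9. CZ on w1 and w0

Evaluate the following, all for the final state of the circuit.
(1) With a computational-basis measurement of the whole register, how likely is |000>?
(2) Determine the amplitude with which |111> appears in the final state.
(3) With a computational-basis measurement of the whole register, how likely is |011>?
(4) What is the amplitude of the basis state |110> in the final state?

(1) The probability of measuring |000> is 0. Key observation: the block from step 6 through step 7 cancels to the identity and can be dropped.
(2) The amplitude on |111> is -sqrt(6)*I/4.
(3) The probability of measuring |011> is 1/8.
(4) The final state's coefficient on |110> equals -sqrt(6)*I/4.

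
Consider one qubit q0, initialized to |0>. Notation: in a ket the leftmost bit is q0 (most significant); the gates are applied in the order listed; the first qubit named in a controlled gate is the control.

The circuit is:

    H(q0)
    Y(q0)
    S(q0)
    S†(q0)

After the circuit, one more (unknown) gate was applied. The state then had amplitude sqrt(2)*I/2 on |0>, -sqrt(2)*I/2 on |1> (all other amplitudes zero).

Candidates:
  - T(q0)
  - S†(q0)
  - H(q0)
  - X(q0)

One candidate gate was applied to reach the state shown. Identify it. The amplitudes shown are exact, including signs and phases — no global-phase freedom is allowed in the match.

The applied gate was X(q0). Key observation: gates 3-4 undo each other exactly, leaving only the rest of the circuit to track.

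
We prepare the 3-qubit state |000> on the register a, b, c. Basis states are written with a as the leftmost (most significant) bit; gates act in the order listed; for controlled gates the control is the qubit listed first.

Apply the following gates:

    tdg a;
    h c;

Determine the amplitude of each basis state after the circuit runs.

The final amplitudes are sqrt(2)/2 on |000>, sqrt(2)/2 on |001>, and 0 on every other basis state.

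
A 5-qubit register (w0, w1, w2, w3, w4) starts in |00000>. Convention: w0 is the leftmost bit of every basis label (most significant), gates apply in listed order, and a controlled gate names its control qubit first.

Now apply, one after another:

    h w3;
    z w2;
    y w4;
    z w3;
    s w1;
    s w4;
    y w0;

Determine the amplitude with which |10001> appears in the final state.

|10001> carries amplitude -sqrt(2)*I/2 in the final state.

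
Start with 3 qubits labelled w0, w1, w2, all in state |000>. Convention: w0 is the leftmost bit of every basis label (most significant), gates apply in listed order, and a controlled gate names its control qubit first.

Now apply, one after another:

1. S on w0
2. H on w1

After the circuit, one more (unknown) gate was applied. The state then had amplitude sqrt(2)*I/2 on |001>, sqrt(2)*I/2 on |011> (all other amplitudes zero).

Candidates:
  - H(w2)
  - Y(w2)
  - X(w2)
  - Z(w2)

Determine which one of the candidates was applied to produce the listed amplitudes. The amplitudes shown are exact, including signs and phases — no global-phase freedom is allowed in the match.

The unique candidate consistent with the amplitudes is Y(w2).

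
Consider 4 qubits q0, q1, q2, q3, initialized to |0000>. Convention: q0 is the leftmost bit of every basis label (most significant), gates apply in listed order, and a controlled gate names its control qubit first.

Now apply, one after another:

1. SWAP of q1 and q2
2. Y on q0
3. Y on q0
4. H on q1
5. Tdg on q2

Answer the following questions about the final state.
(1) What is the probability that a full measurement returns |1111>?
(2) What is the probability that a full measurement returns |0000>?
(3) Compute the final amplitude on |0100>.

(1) A full measurement returns |1111> with probability 0.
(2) The probability of measuring |0000> is 1/2.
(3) |0100> carries amplitude sqrt(2)/2 in the final state.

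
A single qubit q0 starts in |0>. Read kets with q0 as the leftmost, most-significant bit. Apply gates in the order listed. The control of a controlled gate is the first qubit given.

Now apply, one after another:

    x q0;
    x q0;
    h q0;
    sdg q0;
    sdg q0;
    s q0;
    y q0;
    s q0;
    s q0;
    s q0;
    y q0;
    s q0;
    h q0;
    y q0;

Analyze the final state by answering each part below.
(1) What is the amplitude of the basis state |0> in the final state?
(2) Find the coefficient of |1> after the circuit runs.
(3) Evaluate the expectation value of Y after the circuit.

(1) The amplitude on |0> is -1/2 + I/2.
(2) The final state's coefficient on |1> equals 1/2 + I/2.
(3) In the final state, Y has expectation -1.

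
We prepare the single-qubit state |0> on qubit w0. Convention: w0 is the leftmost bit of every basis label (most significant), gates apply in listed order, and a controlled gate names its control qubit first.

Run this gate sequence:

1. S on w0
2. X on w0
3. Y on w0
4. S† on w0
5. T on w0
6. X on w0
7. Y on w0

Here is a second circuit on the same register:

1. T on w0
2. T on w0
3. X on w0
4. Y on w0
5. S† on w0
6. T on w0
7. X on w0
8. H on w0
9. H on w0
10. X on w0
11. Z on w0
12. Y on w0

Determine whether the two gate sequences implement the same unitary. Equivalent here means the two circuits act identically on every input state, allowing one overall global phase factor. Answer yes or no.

No — the two circuits implement different unitaries, even allowing a global phase.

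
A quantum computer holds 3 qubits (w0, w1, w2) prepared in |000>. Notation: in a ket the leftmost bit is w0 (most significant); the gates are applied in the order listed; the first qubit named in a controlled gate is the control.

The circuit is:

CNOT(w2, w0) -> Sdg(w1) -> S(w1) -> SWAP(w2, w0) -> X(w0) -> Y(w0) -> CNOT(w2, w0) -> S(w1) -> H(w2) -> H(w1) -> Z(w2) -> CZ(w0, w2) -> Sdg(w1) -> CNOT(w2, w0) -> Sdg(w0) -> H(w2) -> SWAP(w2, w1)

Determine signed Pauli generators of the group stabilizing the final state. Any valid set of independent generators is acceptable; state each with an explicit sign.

The final state is stabilized by the group generated by +YZI, +ZXI, -IIY; other independent generating sets are equally valid.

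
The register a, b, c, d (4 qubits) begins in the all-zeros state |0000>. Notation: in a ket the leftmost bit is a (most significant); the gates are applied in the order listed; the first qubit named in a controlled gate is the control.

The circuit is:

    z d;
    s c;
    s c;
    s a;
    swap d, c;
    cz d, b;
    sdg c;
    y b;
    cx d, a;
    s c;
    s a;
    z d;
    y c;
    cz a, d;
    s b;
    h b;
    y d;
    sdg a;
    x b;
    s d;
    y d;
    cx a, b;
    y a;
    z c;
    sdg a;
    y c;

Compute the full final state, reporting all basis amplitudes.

The final amplitudes are -sqrt(2)*I/2 on |1000>, sqrt(2)*I/2 on |1100>, and 0 on every other basis state.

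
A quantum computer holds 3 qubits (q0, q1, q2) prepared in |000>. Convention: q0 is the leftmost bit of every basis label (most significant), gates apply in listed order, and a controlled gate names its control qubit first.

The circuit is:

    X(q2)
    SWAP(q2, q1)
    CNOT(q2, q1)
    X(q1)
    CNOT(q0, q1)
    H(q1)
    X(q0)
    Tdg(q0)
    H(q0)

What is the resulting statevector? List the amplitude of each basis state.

After the circuit, the state carries amplitude -exp(3*I*pi/4)/2 on |000>, 0 on |001>, -exp(3*I*pi/4)/2 on |010>, 0 on |011>, exp(3*I*pi/4)/2 on |100>, 0 on |101>, exp(3*I*pi/4)/2 on |110>, 0 on |111>.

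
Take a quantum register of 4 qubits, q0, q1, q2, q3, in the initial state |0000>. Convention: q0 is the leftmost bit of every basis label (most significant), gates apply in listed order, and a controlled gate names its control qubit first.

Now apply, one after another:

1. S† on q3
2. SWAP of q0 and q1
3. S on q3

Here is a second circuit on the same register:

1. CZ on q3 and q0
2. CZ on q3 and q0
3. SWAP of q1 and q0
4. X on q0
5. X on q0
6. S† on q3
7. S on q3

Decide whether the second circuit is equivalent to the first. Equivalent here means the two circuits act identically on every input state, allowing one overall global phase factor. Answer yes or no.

Yes: on every input state the two circuits agree up to one overall phase factor.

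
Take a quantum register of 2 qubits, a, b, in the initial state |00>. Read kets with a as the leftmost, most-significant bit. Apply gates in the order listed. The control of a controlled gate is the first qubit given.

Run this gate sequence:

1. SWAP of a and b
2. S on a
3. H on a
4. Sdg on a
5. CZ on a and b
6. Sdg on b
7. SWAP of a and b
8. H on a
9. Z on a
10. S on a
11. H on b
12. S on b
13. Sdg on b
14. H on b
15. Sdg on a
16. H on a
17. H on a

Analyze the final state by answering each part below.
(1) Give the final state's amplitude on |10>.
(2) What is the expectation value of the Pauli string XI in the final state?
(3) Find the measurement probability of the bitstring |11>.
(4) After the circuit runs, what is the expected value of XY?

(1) The amplitude on |10> is -1/2. Key observation: the block from step 10 through step 15 cancels to the identity and can be dropped.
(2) The expectation value of XI is -1.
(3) Outcome |11> occurs with probability 1/4.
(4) In the final state, XY has expectation 1.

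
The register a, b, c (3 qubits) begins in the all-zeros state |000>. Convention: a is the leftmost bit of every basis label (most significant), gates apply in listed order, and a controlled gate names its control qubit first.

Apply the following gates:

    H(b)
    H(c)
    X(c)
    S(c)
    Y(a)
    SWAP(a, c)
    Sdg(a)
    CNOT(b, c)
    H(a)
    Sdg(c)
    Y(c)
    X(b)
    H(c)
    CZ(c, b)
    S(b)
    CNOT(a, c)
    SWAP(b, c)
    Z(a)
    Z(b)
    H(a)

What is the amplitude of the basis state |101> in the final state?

The amplitude on |101> is sqrt(2)/4.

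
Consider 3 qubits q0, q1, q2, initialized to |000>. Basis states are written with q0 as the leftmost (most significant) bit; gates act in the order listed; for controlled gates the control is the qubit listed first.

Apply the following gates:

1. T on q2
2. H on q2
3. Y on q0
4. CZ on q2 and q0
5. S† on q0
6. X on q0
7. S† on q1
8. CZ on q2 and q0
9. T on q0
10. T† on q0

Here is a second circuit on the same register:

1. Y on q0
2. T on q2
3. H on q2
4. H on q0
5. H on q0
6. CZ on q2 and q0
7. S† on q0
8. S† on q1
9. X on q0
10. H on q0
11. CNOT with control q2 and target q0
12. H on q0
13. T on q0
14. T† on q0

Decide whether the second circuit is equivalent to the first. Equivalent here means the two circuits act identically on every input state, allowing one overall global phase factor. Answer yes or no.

Yes — the two circuits implement the same unitary up to a global phase.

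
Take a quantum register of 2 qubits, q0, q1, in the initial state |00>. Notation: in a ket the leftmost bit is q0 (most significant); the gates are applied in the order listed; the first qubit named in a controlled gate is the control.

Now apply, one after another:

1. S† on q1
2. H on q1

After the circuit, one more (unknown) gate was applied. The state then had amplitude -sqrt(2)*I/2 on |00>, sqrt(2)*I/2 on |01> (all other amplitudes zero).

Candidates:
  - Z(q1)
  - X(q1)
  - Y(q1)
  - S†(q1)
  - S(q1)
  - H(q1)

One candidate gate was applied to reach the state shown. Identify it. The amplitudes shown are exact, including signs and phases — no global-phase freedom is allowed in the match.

It was Y(q1) that produced the state shown.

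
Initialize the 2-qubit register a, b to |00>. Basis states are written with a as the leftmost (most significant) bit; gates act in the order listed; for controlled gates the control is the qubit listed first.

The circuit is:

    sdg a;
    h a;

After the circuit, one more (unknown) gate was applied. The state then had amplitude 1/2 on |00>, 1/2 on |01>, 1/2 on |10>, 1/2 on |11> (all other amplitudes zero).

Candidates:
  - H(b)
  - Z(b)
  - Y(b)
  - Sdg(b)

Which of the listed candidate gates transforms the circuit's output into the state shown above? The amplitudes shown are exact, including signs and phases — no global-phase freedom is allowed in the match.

The unique candidate consistent with the amplitudes is H(b).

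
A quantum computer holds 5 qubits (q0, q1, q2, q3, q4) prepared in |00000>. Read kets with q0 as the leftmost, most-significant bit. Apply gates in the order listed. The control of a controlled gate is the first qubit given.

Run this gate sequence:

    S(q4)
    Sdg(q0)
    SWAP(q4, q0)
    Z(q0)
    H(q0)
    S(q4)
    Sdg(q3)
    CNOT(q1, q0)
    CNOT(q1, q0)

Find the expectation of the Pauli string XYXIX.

The expectation value of XYXIX is 0. Key observation: the block from step 8 through step 9 cancels to the identity and can be dropped.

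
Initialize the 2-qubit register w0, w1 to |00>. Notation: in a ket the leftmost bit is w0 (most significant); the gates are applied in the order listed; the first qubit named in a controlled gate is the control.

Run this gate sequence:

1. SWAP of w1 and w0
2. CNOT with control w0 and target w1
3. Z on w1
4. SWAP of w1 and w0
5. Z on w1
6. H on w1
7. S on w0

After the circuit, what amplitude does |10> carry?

|10> carries amplitude 0 in the final state.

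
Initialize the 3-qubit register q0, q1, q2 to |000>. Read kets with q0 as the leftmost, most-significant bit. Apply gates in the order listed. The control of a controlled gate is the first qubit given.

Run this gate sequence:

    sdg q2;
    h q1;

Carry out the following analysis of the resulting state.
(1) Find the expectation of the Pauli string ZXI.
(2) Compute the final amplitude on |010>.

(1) In the final state, ZXI has expectation 1.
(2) The amplitude on |010> is sqrt(2)/2.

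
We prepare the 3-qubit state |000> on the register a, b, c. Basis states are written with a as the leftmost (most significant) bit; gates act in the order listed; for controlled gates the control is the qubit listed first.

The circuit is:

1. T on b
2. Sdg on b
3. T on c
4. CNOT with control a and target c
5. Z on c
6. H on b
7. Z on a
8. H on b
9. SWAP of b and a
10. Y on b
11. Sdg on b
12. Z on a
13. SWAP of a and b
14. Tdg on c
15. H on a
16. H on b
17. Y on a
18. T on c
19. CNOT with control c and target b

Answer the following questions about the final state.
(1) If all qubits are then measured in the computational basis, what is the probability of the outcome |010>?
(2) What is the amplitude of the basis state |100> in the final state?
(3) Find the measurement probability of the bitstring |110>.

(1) The probability of measuring |010> is 1/4.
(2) |100> carries amplitude I/2 in the final state.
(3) Outcome |110> occurs with probability 1/4.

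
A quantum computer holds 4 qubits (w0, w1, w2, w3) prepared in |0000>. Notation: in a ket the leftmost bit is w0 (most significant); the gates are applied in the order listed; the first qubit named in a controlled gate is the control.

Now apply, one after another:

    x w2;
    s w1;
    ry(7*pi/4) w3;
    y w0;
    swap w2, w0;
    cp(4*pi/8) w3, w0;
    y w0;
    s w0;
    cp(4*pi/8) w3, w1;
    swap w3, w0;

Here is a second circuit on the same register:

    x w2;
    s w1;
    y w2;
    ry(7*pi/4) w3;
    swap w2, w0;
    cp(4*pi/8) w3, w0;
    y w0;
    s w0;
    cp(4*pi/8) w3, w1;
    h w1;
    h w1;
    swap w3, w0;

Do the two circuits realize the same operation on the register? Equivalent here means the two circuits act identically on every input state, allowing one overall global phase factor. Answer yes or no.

No, they are not equivalent — no single phase factor reconciles the two unitaries.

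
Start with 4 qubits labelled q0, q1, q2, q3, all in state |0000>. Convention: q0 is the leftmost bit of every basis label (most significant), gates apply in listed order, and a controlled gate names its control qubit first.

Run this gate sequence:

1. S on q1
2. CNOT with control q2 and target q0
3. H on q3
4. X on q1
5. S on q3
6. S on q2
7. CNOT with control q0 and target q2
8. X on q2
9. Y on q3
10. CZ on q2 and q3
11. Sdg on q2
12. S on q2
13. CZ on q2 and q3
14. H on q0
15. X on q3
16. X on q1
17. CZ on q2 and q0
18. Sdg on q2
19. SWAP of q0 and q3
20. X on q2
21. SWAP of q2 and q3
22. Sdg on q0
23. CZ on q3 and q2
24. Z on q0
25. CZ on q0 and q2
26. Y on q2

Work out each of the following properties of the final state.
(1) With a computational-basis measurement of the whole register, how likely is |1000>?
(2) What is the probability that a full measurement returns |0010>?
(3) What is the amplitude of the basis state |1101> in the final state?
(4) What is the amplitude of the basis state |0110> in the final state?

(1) The probability of measuring |1000> is 1/4.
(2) The probability of measuring |0010> is 1/4.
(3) The amplitude on |1101> is 0.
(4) The final state's coefficient on |0110> equals 0.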